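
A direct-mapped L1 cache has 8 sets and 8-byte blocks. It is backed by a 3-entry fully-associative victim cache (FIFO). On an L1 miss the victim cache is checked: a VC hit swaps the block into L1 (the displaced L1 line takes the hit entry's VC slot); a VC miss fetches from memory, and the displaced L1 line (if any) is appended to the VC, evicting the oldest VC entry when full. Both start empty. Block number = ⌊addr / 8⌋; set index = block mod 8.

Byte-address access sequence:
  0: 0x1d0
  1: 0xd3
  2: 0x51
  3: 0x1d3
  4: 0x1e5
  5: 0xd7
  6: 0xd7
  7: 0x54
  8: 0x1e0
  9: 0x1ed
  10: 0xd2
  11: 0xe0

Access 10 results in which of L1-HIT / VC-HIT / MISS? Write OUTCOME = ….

OUTCOME = VC-HIT

0: 0x1d0 (blk 58, set 2) → MISS  vc=[]
1: 0xd3 (blk 26, set 2) → MISS  vc=[58]
2: 0x51 (blk 10, set 2) → MISS  vc=[58, 26]
3: 0x1d3 (blk 58, set 2) → VC-HIT  vc=[10, 26]
4: 0x1e5 (blk 60, set 4) → MISS  vc=[10, 26]
5: 0xd7 (blk 26, set 2) → VC-HIT  vc=[10, 58]
6: 0xd7 (blk 26, set 2) → L1-HIT  vc=[10, 58]
7: 0x54 (blk 10, set 2) → VC-HIT  vc=[26, 58]
8: 0x1e0 (blk 60, set 4) → L1-HIT  vc=[26, 58]
9: 0x1ed (blk 61, set 5) → MISS  vc=[26, 58]
10: 0xd2 (blk 26, set 2) → VC-HIT  vc=[10, 58]
11: 0xe0 (blk 28, set 4) → MISS  vc=[10, 58, 60]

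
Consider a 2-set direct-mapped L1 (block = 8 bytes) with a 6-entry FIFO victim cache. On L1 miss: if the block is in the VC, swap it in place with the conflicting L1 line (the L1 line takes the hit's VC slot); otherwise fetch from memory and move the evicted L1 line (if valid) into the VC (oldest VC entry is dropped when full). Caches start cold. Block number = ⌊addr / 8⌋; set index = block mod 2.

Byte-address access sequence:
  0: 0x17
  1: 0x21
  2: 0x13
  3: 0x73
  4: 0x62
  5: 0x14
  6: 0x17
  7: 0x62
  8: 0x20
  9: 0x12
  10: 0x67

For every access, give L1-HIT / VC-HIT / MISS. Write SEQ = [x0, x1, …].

SEQ = [MISS, MISS, VC-HIT, MISS, MISS, VC-HIT, L1-HIT, VC-HIT, VC-HIT, VC-HIT, VC-HIT]

  [0] addr=0x17 blk=2 s=0: MISS | VC []
  [1] addr=0x21 blk=4 s=0: MISS | VC [2]
  [2] addr=0x13 blk=2 s=0: VC-HIT | VC [4]
  [3] addr=0x73 blk=14 s=0: MISS | VC [4, 2]
  [4] addr=0x62 blk=12 s=0: MISS | VC [4, 2, 14]
  [5] addr=0x14 blk=2 s=0: VC-HIT | VC [4, 12, 14]
  [6] addr=0x17 blk=2 s=0: L1-HIT | VC [4, 12, 14]
  [7] addr=0x62 blk=12 s=0: VC-HIT | VC [4, 2, 14]
  [8] addr=0x20 blk=4 s=0: VC-HIT | VC [12, 2, 14]
  [9] addr=0x12 blk=2 s=0: VC-HIT | VC [12, 4, 14]
  [10] addr=0x67 blk=12 s=0: VC-HIT | VC [2, 4, 14]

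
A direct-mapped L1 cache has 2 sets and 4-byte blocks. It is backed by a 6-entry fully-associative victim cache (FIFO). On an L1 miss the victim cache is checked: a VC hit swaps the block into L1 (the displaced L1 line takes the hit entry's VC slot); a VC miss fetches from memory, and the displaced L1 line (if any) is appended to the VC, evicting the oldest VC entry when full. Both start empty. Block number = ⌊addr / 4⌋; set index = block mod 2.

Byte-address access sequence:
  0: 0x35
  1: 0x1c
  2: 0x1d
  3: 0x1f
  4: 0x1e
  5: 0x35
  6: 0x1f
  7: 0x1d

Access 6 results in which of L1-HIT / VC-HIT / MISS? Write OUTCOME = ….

0: 0x35 (blk 13, set 1) → MISS  vc=[]
1: 0x1c (blk 7, set 1) → MISS  vc=[13]
2: 0x1d (blk 7, set 1) → L1-HIT  vc=[13]
3: 0x1f (blk 7, set 1) → L1-HIT  vc=[13]
4: 0x1e (blk 7, set 1) → L1-HIT  vc=[13]
5: 0x35 (blk 13, set 1) → VC-HIT  vc=[7]
6: 0x1f (blk 7, set 1) → VC-HIT  vc=[13]
7: 0x1d (blk 7, set 1) → L1-HIT  vc=[13]

OUTCOME = VC-HIT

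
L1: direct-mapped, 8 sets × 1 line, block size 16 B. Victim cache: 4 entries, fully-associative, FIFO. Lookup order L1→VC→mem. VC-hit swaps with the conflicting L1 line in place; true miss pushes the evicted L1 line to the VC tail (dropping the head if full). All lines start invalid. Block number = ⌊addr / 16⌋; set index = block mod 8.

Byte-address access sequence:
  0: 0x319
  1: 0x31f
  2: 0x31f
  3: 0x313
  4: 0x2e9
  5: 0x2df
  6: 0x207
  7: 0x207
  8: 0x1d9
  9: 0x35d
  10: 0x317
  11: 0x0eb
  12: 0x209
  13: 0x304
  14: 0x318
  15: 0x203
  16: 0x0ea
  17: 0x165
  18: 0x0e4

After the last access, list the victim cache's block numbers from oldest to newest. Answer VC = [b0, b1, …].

VC = [29, 46, 48, 22]

#0 0x319→b49/s1 MISS; vc=[]
#1 0x31f→b49/s1 L1-HIT; vc=[]
#2 0x31f→b49/s1 L1-HIT; vc=[]
#3 0x313→b49/s1 L1-HIT; vc=[]
#4 0x2e9→b46/s6 MISS; vc=[]
#5 0x2df→b45/s5 MISS; vc=[]
#6 0x207→b32/s0 MISS; vc=[]
#7 0x207→b32/s0 L1-HIT; vc=[]
#8 0x1d9→b29/s5 MISS; vc=[45]
#9 0x35d→b53/s5 MISS; vc=[45,29]
#10 0x317→b49/s1 L1-HIT; vc=[45,29]
#11 0xeb→b14/s6 MISS; vc=[45,29,46]
#12 0x209→b32/s0 L1-HIT; vc=[45,29,46]
#13 0x304→b48/s0 MISS; vc=[45,29,46,32]
#14 0x318→b49/s1 L1-HIT; vc=[45,29,46,32]
#15 0x203→b32/s0 VC-HIT; vc=[45,29,46,48]
#16 0xea→b14/s6 L1-HIT; vc=[45,29,46,48]
#17 0x165→b22/s6 MISS; vc=[29,46,48,14]
#18 0xe4→b14/s6 VC-HIT; vc=[29,46,48,22]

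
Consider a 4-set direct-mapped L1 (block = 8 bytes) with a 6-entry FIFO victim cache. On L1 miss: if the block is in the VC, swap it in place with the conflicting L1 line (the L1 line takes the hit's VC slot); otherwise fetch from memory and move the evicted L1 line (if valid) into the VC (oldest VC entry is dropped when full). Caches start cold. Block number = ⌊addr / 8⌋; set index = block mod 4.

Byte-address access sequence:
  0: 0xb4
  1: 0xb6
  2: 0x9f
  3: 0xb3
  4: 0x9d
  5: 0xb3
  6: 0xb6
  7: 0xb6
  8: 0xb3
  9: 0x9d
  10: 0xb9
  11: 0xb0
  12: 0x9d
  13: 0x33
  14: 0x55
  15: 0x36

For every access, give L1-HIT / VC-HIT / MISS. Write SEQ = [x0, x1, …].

SEQ = [MISS, L1-HIT, MISS, L1-HIT, L1-HIT, L1-HIT, L1-HIT, L1-HIT, L1-HIT, L1-HIT, MISS, L1-HIT, VC-HIT, MISS, MISS, VC-HIT]

0: 0xb4 (blk 22, set 2) → MISS  vc=[]
1: 0xb6 (blk 22, set 2) → L1-HIT  vc=[]
2: 0x9f (blk 19, set 3) → MISS  vc=[]
3: 0xb3 (blk 22, set 2) → L1-HIT  vc=[]
4: 0x9d (blk 19, set 3) → L1-HIT  vc=[]
5: 0xb3 (blk 22, set 2) → L1-HIT  vc=[]
6: 0xb6 (blk 22, set 2) → L1-HIT  vc=[]
7: 0xb6 (blk 22, set 2) → L1-HIT  vc=[]
8: 0xb3 (blk 22, set 2) → L1-HIT  vc=[]
9: 0x9d (blk 19, set 3) → L1-HIT  vc=[]
10: 0xb9 (blk 23, set 3) → MISS  vc=[19]
11: 0xb0 (blk 22, set 2) → L1-HIT  vc=[19]
12: 0x9d (blk 19, set 3) → VC-HIT  vc=[23]
13: 0x33 (blk 6, set 2) → MISS  vc=[23, 22]
14: 0x55 (blk 10, set 2) → MISS  vc=[23, 22, 6]
15: 0x36 (blk 6, set 2) → VC-HIT  vc=[23, 22, 10]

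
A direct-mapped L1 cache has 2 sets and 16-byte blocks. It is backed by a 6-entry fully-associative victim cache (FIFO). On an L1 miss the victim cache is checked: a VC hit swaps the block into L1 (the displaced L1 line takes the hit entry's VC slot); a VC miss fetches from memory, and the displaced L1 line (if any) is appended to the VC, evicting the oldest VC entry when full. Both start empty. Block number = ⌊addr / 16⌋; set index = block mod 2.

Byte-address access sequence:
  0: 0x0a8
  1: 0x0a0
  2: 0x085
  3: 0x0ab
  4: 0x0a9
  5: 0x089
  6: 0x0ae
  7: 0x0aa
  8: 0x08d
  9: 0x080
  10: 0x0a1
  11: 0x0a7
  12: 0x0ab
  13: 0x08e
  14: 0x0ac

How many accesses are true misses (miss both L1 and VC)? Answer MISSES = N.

MISSES = 2

#0 0xa8→b10/s0 MISS; vc=[]
#1 0xa0→b10/s0 L1-HIT; vc=[]
#2 0x85→b8/s0 MISS; vc=[10]
#3 0xab→b10/s0 VC-HIT; vc=[8]
#4 0xa9→b10/s0 L1-HIT; vc=[8]
#5 0x89→b8/s0 VC-HIT; vc=[10]
#6 0xae→b10/s0 VC-HIT; vc=[8]
#7 0xaa→b10/s0 L1-HIT; vc=[8]
#8 0x8d→b8/s0 VC-HIT; vc=[10]
#9 0x80→b8/s0 L1-HIT; vc=[10]
#10 0xa1→b10/s0 VC-HIT; vc=[8]
#11 0xa7→b10/s0 L1-HIT; vc=[8]
#12 0xab→b10/s0 L1-HIT; vc=[8]
#13 0x8e→b8/s0 VC-HIT; vc=[10]
#14 0xac→b10/s0 VC-HIT; vc=[8]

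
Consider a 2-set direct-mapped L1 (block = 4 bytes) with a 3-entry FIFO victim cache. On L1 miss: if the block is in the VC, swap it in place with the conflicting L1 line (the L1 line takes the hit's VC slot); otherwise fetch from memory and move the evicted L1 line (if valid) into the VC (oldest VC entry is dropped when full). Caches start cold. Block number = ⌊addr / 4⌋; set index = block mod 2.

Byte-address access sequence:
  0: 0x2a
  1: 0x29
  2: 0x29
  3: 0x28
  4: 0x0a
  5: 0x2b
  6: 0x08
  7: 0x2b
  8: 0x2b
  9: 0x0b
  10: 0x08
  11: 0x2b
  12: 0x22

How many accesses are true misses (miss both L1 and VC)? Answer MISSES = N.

MISSES = 3

#0 0x2a→b10/s0 MISS; vc=[]
#1 0x29→b10/s0 L1-HIT; vc=[]
#2 0x29→b10/s0 L1-HIT; vc=[]
#3 0x28→b10/s0 L1-HIT; vc=[]
#4 0xa→b2/s0 MISS; vc=[10]
#5 0x2b→b10/s0 VC-HIT; vc=[2]
#6 0x8→b2/s0 VC-HIT; vc=[10]
#7 0x2b→b10/s0 VC-HIT; vc=[2]
#8 0x2b→b10/s0 L1-HIT; vc=[2]
#9 0xb→b2/s0 VC-HIT; vc=[10]
#10 0x8→b2/s0 L1-HIT; vc=[10]
#11 0x2b→b10/s0 VC-HIT; vc=[2]
#12 0x22→b8/s0 MISS; vc=[2,10]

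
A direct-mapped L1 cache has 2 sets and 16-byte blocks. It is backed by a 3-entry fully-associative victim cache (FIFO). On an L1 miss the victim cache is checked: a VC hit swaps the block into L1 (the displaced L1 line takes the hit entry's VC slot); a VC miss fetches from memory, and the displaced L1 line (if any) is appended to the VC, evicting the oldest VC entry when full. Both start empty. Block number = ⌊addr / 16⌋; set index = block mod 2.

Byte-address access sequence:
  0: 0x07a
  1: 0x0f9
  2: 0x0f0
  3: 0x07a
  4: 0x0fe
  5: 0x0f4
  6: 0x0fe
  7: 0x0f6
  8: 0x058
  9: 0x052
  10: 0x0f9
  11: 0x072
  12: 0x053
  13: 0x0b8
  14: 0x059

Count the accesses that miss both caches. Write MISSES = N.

0: 0x7a (blk 7, set 1) → MISS  vc=[]
1: 0xf9 (blk 15, set 1) → MISS  vc=[7]
2: 0xf0 (blk 15, set 1) → L1-HIT  vc=[7]
3: 0x7a (blk 7, set 1) → VC-HIT  vc=[15]
4: 0xfe (blk 15, set 1) → VC-HIT  vc=[7]
5: 0xf4 (blk 15, set 1) → L1-HIT  vc=[7]
6: 0xfe (blk 15, set 1) → L1-HIT  vc=[7]
7: 0xf6 (blk 15, set 1) → L1-HIT  vc=[7]
8: 0x58 (blk 5, set 1) → MISS  vc=[7, 15]
9: 0x52 (blk 5, set 1) → L1-HIT  vc=[7, 15]
10: 0xf9 (blk 15, set 1) → VC-HIT  vc=[7, 5]
11: 0x72 (blk 7, set 1) → VC-HIT  vc=[15, 5]
12: 0x53 (blk 5, set 1) → VC-HIT  vc=[15, 7]
13: 0xb8 (blk 11, set 1) → MISS  vc=[15, 7, 5]
14: 0x59 (blk 5, set 1) → VC-HIT  vc=[15, 7, 11]

MISSES = 4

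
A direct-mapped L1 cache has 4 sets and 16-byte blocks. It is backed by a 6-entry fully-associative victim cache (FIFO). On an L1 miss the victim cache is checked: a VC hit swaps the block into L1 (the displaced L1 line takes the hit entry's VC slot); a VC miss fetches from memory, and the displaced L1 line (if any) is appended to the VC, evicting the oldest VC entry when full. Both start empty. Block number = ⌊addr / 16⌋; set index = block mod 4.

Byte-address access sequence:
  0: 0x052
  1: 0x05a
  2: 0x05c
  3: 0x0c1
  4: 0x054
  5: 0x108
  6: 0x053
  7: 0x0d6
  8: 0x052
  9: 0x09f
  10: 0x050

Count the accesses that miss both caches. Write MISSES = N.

  [0] addr=0x52 blk=5 s=1: MISS | VC []
  [1] addr=0x5a blk=5 s=1: L1-HIT | VC []
  [2] addr=0x5c blk=5 s=1: L1-HIT | VC []
  [3] addr=0xc1 blk=12 s=0: MISS | VC []
  [4] addr=0x54 blk=5 s=1: L1-HIT | VC []
  [5] addr=0x108 blk=16 s=0: MISS | VC [12]
  [6] addr=0x53 blk=5 s=1: L1-HIT | VC [12]
  [7] addr=0xd6 blk=13 s=1: MISS | VC [12, 5]
  [8] addr=0x52 blk=5 s=1: VC-HIT | VC [12, 13]
  [9] addr=0x9f blk=9 s=1: MISS | VC [12, 13, 5]
  [10] addr=0x50 blk=5 s=1: VC-HIT | VC [12, 13, 9]

MISSES = 5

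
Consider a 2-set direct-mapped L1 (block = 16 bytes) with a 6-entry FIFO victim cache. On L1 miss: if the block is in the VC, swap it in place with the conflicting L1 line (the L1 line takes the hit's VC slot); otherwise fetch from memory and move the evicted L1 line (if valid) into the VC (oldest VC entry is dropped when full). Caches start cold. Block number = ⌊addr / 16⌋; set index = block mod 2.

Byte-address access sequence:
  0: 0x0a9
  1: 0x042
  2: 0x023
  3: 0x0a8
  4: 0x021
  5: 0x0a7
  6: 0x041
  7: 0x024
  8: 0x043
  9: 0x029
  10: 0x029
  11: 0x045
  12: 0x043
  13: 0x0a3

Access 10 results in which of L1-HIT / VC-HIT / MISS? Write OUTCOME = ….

OUTCOME = L1-HIT

#0 0xa9→b10/s0 MISS; vc=[]
#1 0x42→b4/s0 MISS; vc=[10]
#2 0x23→b2/s0 MISS; vc=[10,4]
#3 0xa8→b10/s0 VC-HIT; vc=[2,4]
#4 0x21→b2/s0 VC-HIT; vc=[10,4]
#5 0xa7→b10/s0 VC-HIT; vc=[2,4]
#6 0x41→b4/s0 VC-HIT; vc=[2,10]
#7 0x24→b2/s0 VC-HIT; vc=[4,10]
#8 0x43→b4/s0 VC-HIT; vc=[2,10]
#9 0x29→b2/s0 VC-HIT; vc=[4,10]
#10 0x29→b2/s0 L1-HIT; vc=[4,10]
#11 0x45→b4/s0 VC-HIT; vc=[2,10]
#12 0x43→b4/s0 L1-HIT; vc=[2,10]
#13 0xa3→b10/s0 VC-HIT; vc=[2,4]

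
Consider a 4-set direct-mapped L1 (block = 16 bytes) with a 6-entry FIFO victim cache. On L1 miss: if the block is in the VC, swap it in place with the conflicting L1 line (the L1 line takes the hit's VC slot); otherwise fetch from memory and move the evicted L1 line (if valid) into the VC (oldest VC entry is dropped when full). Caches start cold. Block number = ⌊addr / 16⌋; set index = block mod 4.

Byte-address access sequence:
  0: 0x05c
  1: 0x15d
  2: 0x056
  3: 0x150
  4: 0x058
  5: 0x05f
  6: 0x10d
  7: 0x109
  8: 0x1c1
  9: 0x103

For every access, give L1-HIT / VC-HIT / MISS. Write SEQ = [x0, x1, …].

SEQ = [MISS, MISS, VC-HIT, VC-HIT, VC-HIT, L1-HIT, MISS, L1-HIT, MISS, VC-HIT]

#0 0x5c→b5/s1 MISS; vc=[]
#1 0x15d→b21/s1 MISS; vc=[5]
#2 0x56→b5/s1 VC-HIT; vc=[21]
#3 0x150→b21/s1 VC-HIT; vc=[5]
#4 0x58→b5/s1 VC-HIT; vc=[21]
#5 0x5f→b5/s1 L1-HIT; vc=[21]
#6 0x10d→b16/s0 MISS; vc=[21]
#7 0x109→b16/s0 L1-HIT; vc=[21]
#8 0x1c1→b28/s0 MISS; vc=[21,16]
#9 0x103→b16/s0 VC-HIT; vc=[21,28]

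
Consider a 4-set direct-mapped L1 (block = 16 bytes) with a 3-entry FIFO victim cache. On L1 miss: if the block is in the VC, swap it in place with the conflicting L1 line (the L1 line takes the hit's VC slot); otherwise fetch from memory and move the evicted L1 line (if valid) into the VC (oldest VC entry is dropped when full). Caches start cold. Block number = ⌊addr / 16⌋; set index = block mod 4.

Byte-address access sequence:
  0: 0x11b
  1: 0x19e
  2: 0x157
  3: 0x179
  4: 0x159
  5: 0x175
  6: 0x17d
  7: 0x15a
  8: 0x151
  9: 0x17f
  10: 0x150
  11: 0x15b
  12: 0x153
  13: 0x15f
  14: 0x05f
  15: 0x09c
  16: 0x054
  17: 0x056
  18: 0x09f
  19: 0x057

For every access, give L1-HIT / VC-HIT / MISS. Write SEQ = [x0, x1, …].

SEQ = [MISS, MISS, MISS, MISS, L1-HIT, L1-HIT, L1-HIT, L1-HIT, L1-HIT, L1-HIT, L1-HIT, L1-HIT, L1-HIT, L1-HIT, MISS, MISS, VC-HIT, L1-HIT, VC-HIT, VC-HIT]

#0 0x11b→b17/s1 MISS; vc=[]
#1 0x19e→b25/s1 MISS; vc=[17]
#2 0x157→b21/s1 MISS; vc=[17,25]
#3 0x179→b23/s3 MISS; vc=[17,25]
#4 0x159→b21/s1 L1-HIT; vc=[17,25]
#5 0x175→b23/s3 L1-HIT; vc=[17,25]
#6 0x17d→b23/s3 L1-HIT; vc=[17,25]
#7 0x15a→b21/s1 L1-HIT; vc=[17,25]
#8 0x151→b21/s1 L1-HIT; vc=[17,25]
#9 0x17f→b23/s3 L1-HIT; vc=[17,25]
#10 0x150→b21/s1 L1-HIT; vc=[17,25]
#11 0x15b→b21/s1 L1-HIT; vc=[17,25]
#12 0x153→b21/s1 L1-HIT; vc=[17,25]
#13 0x15f→b21/s1 L1-HIT; vc=[17,25]
#14 0x5f→b5/s1 MISS; vc=[17,25,21]
#15 0x9c→b9/s1 MISS; vc=[25,21,5]
#16 0x54→b5/s1 VC-HIT; vc=[25,21,9]
#17 0x56→b5/s1 L1-HIT; vc=[25,21,9]
#18 0x9f→b9/s1 VC-HIT; vc=[25,21,5]
#19 0x57→b5/s1 VC-HIT; vc=[25,21,9]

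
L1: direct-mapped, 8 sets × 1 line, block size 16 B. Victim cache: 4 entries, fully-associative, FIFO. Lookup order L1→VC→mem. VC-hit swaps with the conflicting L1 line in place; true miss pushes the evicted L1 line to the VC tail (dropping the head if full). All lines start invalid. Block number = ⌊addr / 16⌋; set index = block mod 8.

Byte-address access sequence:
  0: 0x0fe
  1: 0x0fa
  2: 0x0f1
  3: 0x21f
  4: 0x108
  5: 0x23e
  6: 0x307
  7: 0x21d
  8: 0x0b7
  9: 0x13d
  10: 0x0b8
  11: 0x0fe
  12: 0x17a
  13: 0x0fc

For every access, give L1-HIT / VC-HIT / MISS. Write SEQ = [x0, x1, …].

SEQ = [MISS, L1-HIT, L1-HIT, MISS, MISS, MISS, MISS, L1-HIT, MISS, MISS, VC-HIT, L1-HIT, MISS, VC-HIT]

0: 0xfe (blk 15, set 7) → MISS  vc=[]
1: 0xfa (blk 15, set 7) → L1-HIT  vc=[]
2: 0xf1 (blk 15, set 7) → L1-HIT  vc=[]
3: 0x21f (blk 33, set 1) → MISS  vc=[]
4: 0x108 (blk 16, set 0) → MISS  vc=[]
5: 0x23e (blk 35, set 3) → MISS  vc=[]
6: 0x307 (blk 48, set 0) → MISS  vc=[16]
7: 0x21d (blk 33, set 1) → L1-HIT  vc=[16]
8: 0xb7 (blk 11, set 3) → MISS  vc=[16, 35]
9: 0x13d (blk 19, set 3) → MISS  vc=[16, 35, 11]
10: 0xb8 (blk 11, set 3) → VC-HIT  vc=[16, 35, 19]
11: 0xfe (blk 15, set 7) → L1-HIT  vc=[16, 35, 19]
12: 0x17a (blk 23, set 7) → MISS  vc=[16, 35, 19, 15]
13: 0xfc (blk 15, set 7) → VC-HIT  vc=[16, 35, 19, 23]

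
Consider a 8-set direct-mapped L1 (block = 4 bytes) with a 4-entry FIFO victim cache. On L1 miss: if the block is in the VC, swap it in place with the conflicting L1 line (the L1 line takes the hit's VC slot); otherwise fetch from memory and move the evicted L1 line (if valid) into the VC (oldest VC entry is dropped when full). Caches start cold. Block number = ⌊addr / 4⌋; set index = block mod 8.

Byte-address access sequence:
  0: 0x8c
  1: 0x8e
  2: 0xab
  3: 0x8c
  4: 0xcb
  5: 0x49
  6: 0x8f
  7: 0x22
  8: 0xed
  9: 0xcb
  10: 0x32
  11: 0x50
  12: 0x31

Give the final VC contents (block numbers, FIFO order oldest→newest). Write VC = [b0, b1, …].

VC = [42, 18, 35, 20]

0: 0x8c (blk 35, set 3) → MISS  vc=[]
1: 0x8e (blk 35, set 3) → L1-HIT  vc=[]
2: 0xab (blk 42, set 2) → MISS  vc=[]
3: 0x8c (blk 35, set 3) → L1-HIT  vc=[]
4: 0xcb (blk 50, set 2) → MISS  vc=[42]
5: 0x49 (blk 18, set 2) → MISS  vc=[42, 50]
6: 0x8f (blk 35, set 3) → L1-HIT  vc=[42, 50]
7: 0x22 (blk 8, set 0) → MISS  vc=[42, 50]
8: 0xed (blk 59, set 3) → MISS  vc=[42, 50, 35]
9: 0xcb (blk 50, set 2) → VC-HIT  vc=[42, 18, 35]
10: 0x32 (blk 12, set 4) → MISS  vc=[42, 18, 35]
11: 0x50 (blk 20, set 4) → MISS  vc=[42, 18, 35, 12]
12: 0x31 (blk 12, set 4) → VC-HIT  vc=[42, 18, 35, 20]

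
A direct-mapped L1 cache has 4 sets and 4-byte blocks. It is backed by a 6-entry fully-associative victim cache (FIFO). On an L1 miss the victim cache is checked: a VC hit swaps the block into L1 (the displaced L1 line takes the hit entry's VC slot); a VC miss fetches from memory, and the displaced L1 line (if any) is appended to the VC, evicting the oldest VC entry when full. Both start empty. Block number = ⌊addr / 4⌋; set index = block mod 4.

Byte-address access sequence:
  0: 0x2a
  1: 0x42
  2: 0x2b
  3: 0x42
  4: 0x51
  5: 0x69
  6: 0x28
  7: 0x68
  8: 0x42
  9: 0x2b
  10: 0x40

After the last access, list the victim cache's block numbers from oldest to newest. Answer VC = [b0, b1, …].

VC = [20, 26]

0: 0x2a (blk 10, set 2) → MISS  vc=[]
1: 0x42 (blk 16, set 0) → MISS  vc=[]
2: 0x2b (blk 10, set 2) → L1-HIT  vc=[]
3: 0x42 (blk 16, set 0) → L1-HIT  vc=[]
4: 0x51 (blk 20, set 0) → MISS  vc=[16]
5: 0x69 (blk 26, set 2) → MISS  vc=[16, 10]
6: 0x28 (blk 10, set 2) → VC-HIT  vc=[16, 26]
7: 0x68 (blk 26, set 2) → VC-HIT  vc=[16, 10]
8: 0x42 (blk 16, set 0) → VC-HIT  vc=[20, 10]
9: 0x2b (blk 10, set 2) → VC-HIT  vc=[20, 26]
10: 0x40 (blk 16, set 0) → L1-HIT  vc=[20, 26]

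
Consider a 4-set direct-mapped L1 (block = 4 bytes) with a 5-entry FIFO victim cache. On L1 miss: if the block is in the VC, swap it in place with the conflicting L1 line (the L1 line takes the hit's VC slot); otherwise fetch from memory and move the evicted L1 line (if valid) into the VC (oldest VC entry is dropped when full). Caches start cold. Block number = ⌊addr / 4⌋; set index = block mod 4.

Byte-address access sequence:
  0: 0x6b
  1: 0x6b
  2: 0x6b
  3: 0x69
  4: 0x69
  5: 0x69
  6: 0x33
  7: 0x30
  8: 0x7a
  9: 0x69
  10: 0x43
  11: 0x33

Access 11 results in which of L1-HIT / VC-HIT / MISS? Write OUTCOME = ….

#0 0x6b→b26/s2 MISS; vc=[]
#1 0x6b→b26/s2 L1-HIT; vc=[]
#2 0x6b→b26/s2 L1-HIT; vc=[]
#3 0x69→b26/s2 L1-HIT; vc=[]
#4 0x69→b26/s2 L1-HIT; vc=[]
#5 0x69→b26/s2 L1-HIT; vc=[]
#6 0x33→b12/s0 MISS; vc=[]
#7 0x30→b12/s0 L1-HIT; vc=[]
#8 0x7a→b30/s2 MISS; vc=[26]
#9 0x69→b26/s2 VC-HIT; vc=[30]
#10 0x43→b16/s0 MISS; vc=[30,12]
#11 0x33→b12/s0 VC-HIT; vc=[30,16]

OUTCOME = VC-HIT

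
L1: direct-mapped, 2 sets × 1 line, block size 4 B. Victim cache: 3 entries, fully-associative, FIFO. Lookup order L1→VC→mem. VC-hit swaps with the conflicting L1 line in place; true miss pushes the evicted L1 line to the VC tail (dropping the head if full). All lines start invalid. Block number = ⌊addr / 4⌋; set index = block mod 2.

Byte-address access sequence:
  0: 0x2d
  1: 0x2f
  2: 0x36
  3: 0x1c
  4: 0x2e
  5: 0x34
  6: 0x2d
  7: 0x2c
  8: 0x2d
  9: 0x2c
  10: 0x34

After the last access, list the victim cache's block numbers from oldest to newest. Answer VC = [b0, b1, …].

VC = [7, 11]

0: 0x2d (blk 11, set 1) → MISS  vc=[]
1: 0x2f (blk 11, set 1) → L1-HIT  vc=[]
2: 0x36 (blk 13, set 1) → MISS  vc=[11]
3: 0x1c (blk 7, set 1) → MISS  vc=[11, 13]
4: 0x2e (blk 11, set 1) → VC-HIT  vc=[7, 13]
5: 0x34 (blk 13, set 1) → VC-HIT  vc=[7, 11]
6: 0x2d (blk 11, set 1) → VC-HIT  vc=[7, 13]
7: 0x2c (blk 11, set 1) → L1-HIT  vc=[7, 13]
8: 0x2d (blk 11, set 1) → L1-HIT  vc=[7, 13]
9: 0x2c (blk 11, set 1) → L1-HIT  vc=[7, 13]
10: 0x34 (blk 13, set 1) → VC-HIT  vc=[7, 11]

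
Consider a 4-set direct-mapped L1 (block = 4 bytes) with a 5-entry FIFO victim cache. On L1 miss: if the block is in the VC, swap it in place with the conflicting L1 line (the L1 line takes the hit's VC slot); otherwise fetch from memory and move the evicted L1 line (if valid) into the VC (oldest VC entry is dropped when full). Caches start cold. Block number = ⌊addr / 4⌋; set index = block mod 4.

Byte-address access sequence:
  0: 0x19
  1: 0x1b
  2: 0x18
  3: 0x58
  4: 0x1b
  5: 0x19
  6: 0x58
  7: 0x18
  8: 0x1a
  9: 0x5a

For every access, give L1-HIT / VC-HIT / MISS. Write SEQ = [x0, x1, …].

  [0] addr=0x19 blk=6 s=2: MISS | VC []
  [1] addr=0x1b blk=6 s=2: L1-HIT | VC []
  [2] addr=0x18 blk=6 s=2: L1-HIT | VC []
  [3] addr=0x58 blk=22 s=2: MISS | VC [6]
  [4] addr=0x1b blk=6 s=2: VC-HIT | VC [22]
  [5] addr=0x19 blk=6 s=2: L1-HIT | VC [22]
  [6] addr=0x58 blk=22 s=2: VC-HIT | VC [6]
  [7] addr=0x18 blk=6 s=2: VC-HIT | VC [22]
  [8] addr=0x1a blk=6 s=2: L1-HIT | VC [22]
  [9] addr=0x5a blk=22 s=2: VC-HIT | VC [6]

SEQ = [MISS, L1-HIT, L1-HIT, MISS, VC-HIT, L1-HIT, VC-HIT, VC-HIT, L1-HIT, VC-HIT]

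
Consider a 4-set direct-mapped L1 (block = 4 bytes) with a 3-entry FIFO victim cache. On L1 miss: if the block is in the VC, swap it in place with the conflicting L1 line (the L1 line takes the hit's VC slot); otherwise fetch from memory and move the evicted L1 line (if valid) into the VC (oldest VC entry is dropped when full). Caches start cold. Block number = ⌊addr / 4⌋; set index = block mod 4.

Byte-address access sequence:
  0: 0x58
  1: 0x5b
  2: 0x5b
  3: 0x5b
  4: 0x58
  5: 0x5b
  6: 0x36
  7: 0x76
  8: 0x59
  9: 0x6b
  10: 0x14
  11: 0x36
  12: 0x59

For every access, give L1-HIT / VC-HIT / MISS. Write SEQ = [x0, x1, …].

SEQ = [MISS, L1-HIT, L1-HIT, L1-HIT, L1-HIT, L1-HIT, MISS, MISS, L1-HIT, MISS, MISS, VC-HIT, VC-HIT]

  [0] addr=0x58 blk=22 s=2: MISS | VC []
  [1] addr=0x5b blk=22 s=2: L1-HIT | VC []
  [2] addr=0x5b blk=22 s=2: L1-HIT | VC []
  [3] addr=0x5b blk=22 s=2: L1-HIT | VC []
  [4] addr=0x58 blk=22 s=2: L1-HIT | VC []
  [5] addr=0x5b blk=22 s=2: L1-HIT | VC []
  [6] addr=0x36 blk=13 s=1: MISS | VC []
  [7] addr=0x76 blk=29 s=1: MISS | VC [13]
  [8] addr=0x59 blk=22 s=2: L1-HIT | VC [13]
  [9] addr=0x6b blk=26 s=2: MISS | VC [13, 22]
  [10] addr=0x14 blk=5 s=1: MISS | VC [13, 22, 29]
  [11] addr=0x36 blk=13 s=1: VC-HIT | VC [5, 22, 29]
  [12] addr=0x59 blk=22 s=2: VC-HIT | VC [5, 26, 29]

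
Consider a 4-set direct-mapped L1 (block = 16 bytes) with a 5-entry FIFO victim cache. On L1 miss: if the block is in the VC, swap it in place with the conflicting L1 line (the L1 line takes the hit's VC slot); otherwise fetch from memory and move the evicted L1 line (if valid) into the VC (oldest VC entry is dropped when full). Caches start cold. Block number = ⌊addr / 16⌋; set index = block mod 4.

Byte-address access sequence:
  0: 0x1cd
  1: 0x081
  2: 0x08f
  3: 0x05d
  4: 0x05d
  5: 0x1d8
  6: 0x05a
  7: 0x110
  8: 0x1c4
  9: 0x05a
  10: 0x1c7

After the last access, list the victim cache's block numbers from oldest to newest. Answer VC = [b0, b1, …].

VC = [8, 29, 17]

  [0] addr=0x1cd blk=28 s=0: MISS | VC []
  [1] addr=0x81 blk=8 s=0: MISS | VC [28]
  [2] addr=0x8f blk=8 s=0: L1-HIT | VC [28]
  [3] addr=0x5d blk=5 s=1: MISS | VC [28]
  [4] addr=0x5d blk=5 s=1: L1-HIT | VC [28]
  [5] addr=0x1d8 blk=29 s=1: MISS | VC [28, 5]
  [6] addr=0x5a blk=5 s=1: VC-HIT | VC [28, 29]
  [7] addr=0x110 blk=17 s=1: MISS | VC [28, 29, 5]
  [8] addr=0x1c4 blk=28 s=0: VC-HIT | VC [8, 29, 5]
  [9] addr=0x5a blk=5 s=1: VC-HIT | VC [8, 29, 17]
  [10] addr=0x1c7 blk=28 s=0: L1-HIT | VC [8, 29, 17]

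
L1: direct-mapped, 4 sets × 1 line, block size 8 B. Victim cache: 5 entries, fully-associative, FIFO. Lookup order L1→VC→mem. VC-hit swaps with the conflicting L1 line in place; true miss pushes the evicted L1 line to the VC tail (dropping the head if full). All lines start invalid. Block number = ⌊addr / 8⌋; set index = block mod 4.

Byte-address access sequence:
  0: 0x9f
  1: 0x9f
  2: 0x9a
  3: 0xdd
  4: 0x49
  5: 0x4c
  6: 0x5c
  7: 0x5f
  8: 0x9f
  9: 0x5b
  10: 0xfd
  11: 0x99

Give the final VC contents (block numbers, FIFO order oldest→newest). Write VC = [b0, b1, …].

VC = [31, 27, 11]

0: 0x9f (blk 19, set 3) → MISS  vc=[]
1: 0x9f (blk 19, set 3) → L1-HIT  vc=[]
2: 0x9a (blk 19, set 3) → L1-HIT  vc=[]
3: 0xdd (blk 27, set 3) → MISS  vc=[19]
4: 0x49 (blk 9, set 1) → MISS  vc=[19]
5: 0x4c (blk 9, set 1) → L1-HIT  vc=[19]
6: 0x5c (blk 11, set 3) → MISS  vc=[19, 27]
7: 0x5f (blk 11, set 3) → L1-HIT  vc=[19, 27]
8: 0x9f (blk 19, set 3) → VC-HIT  vc=[11, 27]
9: 0x5b (blk 11, set 3) → VC-HIT  vc=[19, 27]
10: 0xfd (blk 31, set 3) → MISS  vc=[19, 27, 11]
11: 0x99 (blk 19, set 3) → VC-HIT  vc=[31, 27, 11]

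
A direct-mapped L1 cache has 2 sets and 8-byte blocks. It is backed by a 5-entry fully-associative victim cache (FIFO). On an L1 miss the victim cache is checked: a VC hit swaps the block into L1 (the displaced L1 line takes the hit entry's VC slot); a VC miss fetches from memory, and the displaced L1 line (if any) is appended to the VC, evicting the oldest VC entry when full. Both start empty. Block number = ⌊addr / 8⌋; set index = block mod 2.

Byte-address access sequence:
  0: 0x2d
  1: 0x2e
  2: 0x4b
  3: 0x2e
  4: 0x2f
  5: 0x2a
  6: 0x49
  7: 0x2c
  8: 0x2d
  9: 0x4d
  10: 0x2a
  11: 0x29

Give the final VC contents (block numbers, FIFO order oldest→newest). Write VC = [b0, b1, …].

VC = [9]

  [0] addr=0x2d blk=5 s=1: MISS | VC []
  [1] addr=0x2e blk=5 s=1: L1-HIT | VC []
  [2] addr=0x4b blk=9 s=1: MISS | VC [5]
  [3] addr=0x2e blk=5 s=1: VC-HIT | VC [9]
  [4] addr=0x2f blk=5 s=1: L1-HIT | VC [9]
  [5] addr=0x2a blk=5 s=1: L1-HIT | VC [9]
  [6] addr=0x49 blk=9 s=1: VC-HIT | VC [5]
  [7] addr=0x2c blk=5 s=1: VC-HIT | VC [9]
  [8] addr=0x2d blk=5 s=1: L1-HIT | VC [9]
  [9] addr=0x4d blk=9 s=1: VC-HIT | VC [5]
  [10] addr=0x2a blk=5 s=1: VC-HIT | VC [9]
  [11] addr=0x29 blk=5 s=1: L1-HIT | VC [9]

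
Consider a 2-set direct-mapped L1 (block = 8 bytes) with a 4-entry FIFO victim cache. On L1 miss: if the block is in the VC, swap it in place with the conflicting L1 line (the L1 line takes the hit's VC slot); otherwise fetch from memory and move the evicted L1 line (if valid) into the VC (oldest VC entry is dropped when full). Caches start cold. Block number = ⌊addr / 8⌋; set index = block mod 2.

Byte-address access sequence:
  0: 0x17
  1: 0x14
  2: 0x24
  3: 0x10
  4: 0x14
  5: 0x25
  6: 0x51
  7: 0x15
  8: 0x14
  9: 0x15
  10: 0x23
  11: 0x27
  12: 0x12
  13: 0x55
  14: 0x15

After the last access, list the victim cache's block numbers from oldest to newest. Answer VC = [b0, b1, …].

VC = [10, 4]

0: 0x17 (blk 2, set 0) → MISS  vc=[]
1: 0x14 (blk 2, set 0) → L1-HIT  vc=[]
2: 0x24 (blk 4, set 0) → MISS  vc=[2]
3: 0x10 (blk 2, set 0) → VC-HIT  vc=[4]
4: 0x14 (blk 2, set 0) → L1-HIT  vc=[4]
5: 0x25 (blk 4, set 0) → VC-HIT  vc=[2]
6: 0x51 (blk 10, set 0) → MISS  vc=[2, 4]
7: 0x15 (blk 2, set 0) → VC-HIT  vc=[10, 4]
8: 0x14 (blk 2, set 0) → L1-HIT  vc=[10, 4]
9: 0x15 (blk 2, set 0) → L1-HIT  vc=[10, 4]
10: 0x23 (blk 4, set 0) → VC-HIT  vc=[10, 2]
11: 0x27 (blk 4, set 0) → L1-HIT  vc=[10, 2]
12: 0x12 (blk 2, set 0) → VC-HIT  vc=[10, 4]
13: 0x55 (blk 10, set 0) → VC-HIT  vc=[2, 4]
14: 0x15 (blk 2, set 0) → VC-HIT  vc=[10, 4]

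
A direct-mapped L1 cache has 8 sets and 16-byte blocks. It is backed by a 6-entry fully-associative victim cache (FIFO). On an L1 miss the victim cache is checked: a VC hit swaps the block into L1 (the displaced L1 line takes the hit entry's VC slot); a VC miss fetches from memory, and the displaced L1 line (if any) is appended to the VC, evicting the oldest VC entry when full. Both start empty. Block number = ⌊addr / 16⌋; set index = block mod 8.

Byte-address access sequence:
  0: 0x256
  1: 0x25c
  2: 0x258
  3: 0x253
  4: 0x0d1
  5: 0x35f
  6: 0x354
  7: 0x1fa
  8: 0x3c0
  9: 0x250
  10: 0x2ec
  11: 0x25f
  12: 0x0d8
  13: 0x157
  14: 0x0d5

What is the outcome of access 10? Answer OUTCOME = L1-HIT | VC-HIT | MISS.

OUTCOME = MISS

  [0] addr=0x256 blk=37 s=5: MISS | VC []
  [1] addr=0x25c blk=37 s=5: L1-HIT | VC []
  [2] addr=0x258 blk=37 s=5: L1-HIT | VC []
  [3] addr=0x253 blk=37 s=5: L1-HIT | VC []
  [4] addr=0xd1 blk=13 s=5: MISS | VC [37]
  [5] addr=0x35f blk=53 s=5: MISS | VC [37, 13]
  [6] addr=0x354 blk=53 s=5: L1-HIT | VC [37, 13]
  [7] addr=0x1fa blk=31 s=7: MISS | VC [37, 13]
  [8] addr=0x3c0 blk=60 s=4: MISS | VC [37, 13]
  [9] addr=0x250 blk=37 s=5: VC-HIT | VC [53, 13]
  [10] addr=0x2ec blk=46 s=6: MISS | VC [53, 13]
  [11] addr=0x25f blk=37 s=5: L1-HIT | VC [53, 13]
  [12] addr=0xd8 blk=13 s=5: VC-HIT | VC [53, 37]
  [13] addr=0x157 blk=21 s=5: MISS | VC [53, 37, 13]
  [14] addr=0xd5 blk=13 s=5: VC-HIT | VC [53, 37, 21]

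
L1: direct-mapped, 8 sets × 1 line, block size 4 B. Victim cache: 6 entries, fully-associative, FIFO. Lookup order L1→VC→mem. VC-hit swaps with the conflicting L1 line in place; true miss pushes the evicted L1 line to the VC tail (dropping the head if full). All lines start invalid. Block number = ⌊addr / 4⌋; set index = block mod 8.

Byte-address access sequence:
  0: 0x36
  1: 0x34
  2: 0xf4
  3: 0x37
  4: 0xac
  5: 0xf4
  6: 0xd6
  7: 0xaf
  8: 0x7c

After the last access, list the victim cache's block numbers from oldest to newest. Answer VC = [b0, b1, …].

0: 0x36 (blk 13, set 5) → MISS  vc=[]
1: 0x34 (blk 13, set 5) → L1-HIT  vc=[]
2: 0xf4 (blk 61, set 5) → MISS  vc=[13]
3: 0x37 (blk 13, set 5) → VC-HIT  vc=[61]
4: 0xac (blk 43, set 3) → MISS  vc=[61]
5: 0xf4 (blk 61, set 5) → VC-HIT  vc=[13]
6: 0xd6 (blk 53, set 5) → MISS  vc=[13, 61]
7: 0xaf (blk 43, set 3) → L1-HIT  vc=[13, 61]
8: 0x7c (blk 31, set 7) → MISS  vc=[13, 61]

VC = [13, 61]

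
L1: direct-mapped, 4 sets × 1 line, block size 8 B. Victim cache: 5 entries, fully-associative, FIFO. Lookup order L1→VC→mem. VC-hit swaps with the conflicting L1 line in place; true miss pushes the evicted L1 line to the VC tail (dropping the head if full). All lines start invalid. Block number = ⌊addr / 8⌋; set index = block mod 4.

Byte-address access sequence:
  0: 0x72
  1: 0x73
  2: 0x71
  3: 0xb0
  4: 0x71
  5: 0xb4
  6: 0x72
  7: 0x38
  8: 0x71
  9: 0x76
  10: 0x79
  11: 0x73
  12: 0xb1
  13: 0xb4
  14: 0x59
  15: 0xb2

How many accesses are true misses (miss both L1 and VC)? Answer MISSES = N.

MISSES = 5

  [0] addr=0x72 blk=14 s=2: MISS | VC []
  [1] addr=0x73 blk=14 s=2: L1-HIT | VC []
  [2] addr=0x71 blk=14 s=2: L1-HIT | VC []
  [3] addr=0xb0 blk=22 s=2: MISS | VC [14]
  [4] addr=0x71 blk=14 s=2: VC-HIT | VC [22]
  [5] addr=0xb4 blk=22 s=2: VC-HIT | VC [14]
  [6] addr=0x72 blk=14 s=2: VC-HIT | VC [22]
  [7] addr=0x38 blk=7 s=3: MISS | VC [22]
  [8] addr=0x71 blk=14 s=2: L1-HIT | VC [22]
  [9] addr=0x76 blk=14 s=2: L1-HIT | VC [22]
  [10] addr=0x79 blk=15 s=3: MISS | VC [22, 7]
  [11] addr=0x73 blk=14 s=2: L1-HIT | VC [22, 7]
  [12] addr=0xb1 blk=22 s=2: VC-HIT | VC [14, 7]
  [13] addr=0xb4 blk=22 s=2: L1-HIT | VC [14, 7]
  [14] addr=0x59 blk=11 s=3: MISS | VC [14, 7, 15]
  [15] addr=0xb2 blk=22 s=2: L1-HIT | VC [14, 7, 15]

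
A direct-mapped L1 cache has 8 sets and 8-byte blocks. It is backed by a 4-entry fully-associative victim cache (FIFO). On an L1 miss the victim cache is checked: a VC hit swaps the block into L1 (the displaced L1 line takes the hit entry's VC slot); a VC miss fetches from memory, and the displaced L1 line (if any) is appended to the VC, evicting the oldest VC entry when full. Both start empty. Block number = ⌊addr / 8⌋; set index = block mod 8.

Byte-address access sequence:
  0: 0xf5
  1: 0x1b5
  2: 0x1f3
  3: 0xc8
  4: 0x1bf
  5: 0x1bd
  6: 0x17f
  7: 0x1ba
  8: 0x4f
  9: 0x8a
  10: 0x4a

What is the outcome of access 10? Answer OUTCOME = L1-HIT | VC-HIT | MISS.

  [0] addr=0xf5 blk=30 s=6: MISS | VC []
  [1] addr=0x1b5 blk=54 s=6: MISS | VC [30]
  [2] addr=0x1f3 blk=62 s=6: MISS | VC [30, 54]
  [3] addr=0xc8 blk=25 s=1: MISS | VC [30, 54]
  [4] addr=0x1bf blk=55 s=7: MISS | VC [30, 54]
  [5] addr=0x1bd blk=55 s=7: L1-HIT | VC [30, 54]
  [6] addr=0x17f blk=47 s=7: MISS | VC [30, 54, 55]
  [7] addr=0x1ba blk=55 s=7: VC-HIT | VC [30, 54, 47]
  [8] addr=0x4f blk=9 s=1: MISS | VC [30, 54, 47, 25]
  [9] addr=0x8a blk=17 s=1: MISS | VC [54, 47, 25, 9]
  [10] addr=0x4a blk=9 s=1: VC-HIT | VC [54, 47, 25, 17]

OUTCOME = VC-HIT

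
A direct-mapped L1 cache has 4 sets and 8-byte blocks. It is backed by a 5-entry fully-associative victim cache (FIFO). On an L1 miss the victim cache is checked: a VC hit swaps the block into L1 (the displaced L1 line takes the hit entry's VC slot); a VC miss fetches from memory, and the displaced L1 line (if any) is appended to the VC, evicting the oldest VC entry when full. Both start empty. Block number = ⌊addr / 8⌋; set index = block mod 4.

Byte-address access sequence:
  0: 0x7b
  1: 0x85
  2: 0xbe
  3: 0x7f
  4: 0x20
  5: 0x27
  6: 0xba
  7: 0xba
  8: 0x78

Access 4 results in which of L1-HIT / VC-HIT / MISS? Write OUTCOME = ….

OUTCOME = MISS

  [0] addr=0x7b blk=15 s=3: MISS | VC []
  [1] addr=0x85 blk=16 s=0: MISS | VC []
  [2] addr=0xbe blk=23 s=3: MISS | VC [15]
  [3] addr=0x7f blk=15 s=3: VC-HIT | VC [23]
  [4] addr=0x20 blk=4 s=0: MISS | VC [23, 16]
  [5] addr=0x27 blk=4 s=0: L1-HIT | VC [23, 16]
  [6] addr=0xba blk=23 s=3: VC-HIT | VC [15, 16]
  [7] addr=0xba blk=23 s=3: L1-HIT | VC [15, 16]
  [8] addr=0x78 blk=15 s=3: VC-HIT | VC [23, 16]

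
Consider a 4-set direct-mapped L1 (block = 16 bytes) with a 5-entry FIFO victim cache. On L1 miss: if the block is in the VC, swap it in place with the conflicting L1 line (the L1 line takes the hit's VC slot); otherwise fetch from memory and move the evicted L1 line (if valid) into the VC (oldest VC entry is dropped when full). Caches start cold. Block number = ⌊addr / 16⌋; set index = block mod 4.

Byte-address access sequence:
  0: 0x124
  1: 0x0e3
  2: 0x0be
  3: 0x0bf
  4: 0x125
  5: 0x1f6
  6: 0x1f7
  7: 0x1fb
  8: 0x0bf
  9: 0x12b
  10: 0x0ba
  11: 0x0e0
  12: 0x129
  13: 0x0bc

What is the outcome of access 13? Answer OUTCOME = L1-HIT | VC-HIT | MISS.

0: 0x124 (blk 18, set 2) → MISS  vc=[]
1: 0xe3 (blk 14, set 2) → MISS  vc=[18]
2: 0xbe (blk 11, set 3) → MISS  vc=[18]
3: 0xbf (blk 11, set 3) → L1-HIT  vc=[18]
4: 0x125 (blk 18, set 2) → VC-HIT  vc=[14]
5: 0x1f6 (blk 31, set 3) → MISS  vc=[14, 11]
6: 0x1f7 (blk 31, set 3) → L1-HIT  vc=[14, 11]
7: 0x1fb (blk 31, set 3) → L1-HIT  vc=[14, 11]
8: 0xbf (blk 11, set 3) → VC-HIT  vc=[14, 31]
9: 0x12b (blk 18, set 2) → L1-HIT  vc=[14, 31]
10: 0xba (blk 11, set 3) → L1-HIT  vc=[14, 31]
11: 0xe0 (blk 14, set 2) → VC-HIT  vc=[18, 31]
12: 0x129 (blk 18, set 2) → VC-HIT  vc=[14, 31]
13: 0xbc (blk 11, set 3) → L1-HIT  vc=[14, 31]

OUTCOME = L1-HIT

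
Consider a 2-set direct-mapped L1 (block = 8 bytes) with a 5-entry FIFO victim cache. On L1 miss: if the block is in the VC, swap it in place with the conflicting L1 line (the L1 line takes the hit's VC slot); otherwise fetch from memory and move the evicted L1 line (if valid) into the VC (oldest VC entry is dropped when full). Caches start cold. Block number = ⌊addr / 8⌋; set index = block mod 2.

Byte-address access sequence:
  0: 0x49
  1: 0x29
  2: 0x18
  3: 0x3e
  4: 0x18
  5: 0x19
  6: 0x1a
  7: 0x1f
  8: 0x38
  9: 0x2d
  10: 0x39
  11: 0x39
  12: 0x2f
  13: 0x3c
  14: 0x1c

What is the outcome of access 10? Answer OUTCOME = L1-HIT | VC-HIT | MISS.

OUTCOME = VC-HIT

0: 0x49 (blk 9, set 1) → MISS  vc=[]
1: 0x29 (blk 5, set 1) → MISS  vc=[9]
2: 0x18 (blk 3, set 1) → MISS  vc=[9, 5]
3: 0x3e (blk 7, set 1) → MISS  vc=[9, 5, 3]
4: 0x18 (blk 3, set 1) → VC-HIT  vc=[9, 5, 7]
5: 0x19 (blk 3, set 1) → L1-HIT  vc=[9, 5, 7]
6: 0x1a (blk 3, set 1) → L1-HIT  vc=[9, 5, 7]
7: 0x1f (blk 3, set 1) → L1-HIT  vc=[9, 5, 7]
8: 0x38 (blk 7, set 1) → VC-HIT  vc=[9, 5, 3]
9: 0x2d (blk 5, set 1) → VC-HIT  vc=[9, 7, 3]
10: 0x39 (blk 7, set 1) → VC-HIT  vc=[9, 5, 3]
11: 0x39 (blk 7, set 1) → L1-HIT  vc=[9, 5, 3]
12: 0x2f (blk 5, set 1) → VC-HIT  vc=[9, 7, 3]
13: 0x3c (blk 7, set 1) → VC-HIT  vc=[9, 5, 3]
14: 0x1c (blk 3, set 1) → VC-HIT  vc=[9, 5, 7]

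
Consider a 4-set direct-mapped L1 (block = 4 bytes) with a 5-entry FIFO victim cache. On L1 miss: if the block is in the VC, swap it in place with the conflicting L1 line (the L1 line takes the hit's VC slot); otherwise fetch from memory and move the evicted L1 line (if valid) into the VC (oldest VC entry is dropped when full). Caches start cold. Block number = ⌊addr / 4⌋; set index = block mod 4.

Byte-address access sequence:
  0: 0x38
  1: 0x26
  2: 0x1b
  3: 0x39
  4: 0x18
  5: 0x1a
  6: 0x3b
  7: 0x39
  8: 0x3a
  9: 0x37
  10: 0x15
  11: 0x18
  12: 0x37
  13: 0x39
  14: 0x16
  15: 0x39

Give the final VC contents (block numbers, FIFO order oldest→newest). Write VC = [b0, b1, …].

VC = [6, 9, 13]

#0 0x38→b14/s2 MISS; vc=[]
#1 0x26→b9/s1 MISS; vc=[]
#2 0x1b→b6/s2 MISS; vc=[14]
#3 0x39→b14/s2 VC-HIT; vc=[6]
#4 0x18→b6/s2 VC-HIT; vc=[14]
#5 0x1a→b6/s2 L1-HIT; vc=[14]
#6 0x3b→b14/s2 VC-HIT; vc=[6]
#7 0x39→b14/s2 L1-HIT; vc=[6]
#8 0x3a→b14/s2 L1-HIT; vc=[6]
#9 0x37→b13/s1 MISS; vc=[6,9]
#10 0x15→b5/s1 MISS; vc=[6,9,13]
#11 0x18→b6/s2 VC-HIT; vc=[14,9,13]
#12 0x37→b13/s1 VC-HIT; vc=[14,9,5]
#13 0x39→b14/s2 VC-HIT; vc=[6,9,5]
#14 0x16→b5/s1 VC-HIT; vc=[6,9,13]
#15 0x39→b14/s2 L1-HIT; vc=[6,9,13]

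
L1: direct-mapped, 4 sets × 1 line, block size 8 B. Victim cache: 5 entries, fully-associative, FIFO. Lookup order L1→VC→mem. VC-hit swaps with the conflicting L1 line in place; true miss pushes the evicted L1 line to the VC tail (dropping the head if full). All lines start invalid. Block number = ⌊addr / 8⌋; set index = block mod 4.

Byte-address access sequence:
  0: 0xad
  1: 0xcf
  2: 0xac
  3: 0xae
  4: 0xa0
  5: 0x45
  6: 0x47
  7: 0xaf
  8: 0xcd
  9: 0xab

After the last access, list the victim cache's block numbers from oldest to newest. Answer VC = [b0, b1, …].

VC = [25, 20]

#0 0xad→b21/s1 MISS; vc=[]
#1 0xcf→b25/s1 MISS; vc=[21]
#2 0xac→b21/s1 VC-HIT; vc=[25]
#3 0xae→b21/s1 L1-HIT; vc=[25]
#4 0xa0→b20/s0 MISS; vc=[25]
#5 0x45→b8/s0 MISS; vc=[25,20]
#6 0x47→b8/s0 L1-HIT; vc=[25,20]
#7 0xaf→b21/s1 L1-HIT; vc=[25,20]
#8 0xcd→b25/s1 VC-HIT; vc=[21,20]
#9 0xab→b21/s1 VC-HIT; vc=[25,20]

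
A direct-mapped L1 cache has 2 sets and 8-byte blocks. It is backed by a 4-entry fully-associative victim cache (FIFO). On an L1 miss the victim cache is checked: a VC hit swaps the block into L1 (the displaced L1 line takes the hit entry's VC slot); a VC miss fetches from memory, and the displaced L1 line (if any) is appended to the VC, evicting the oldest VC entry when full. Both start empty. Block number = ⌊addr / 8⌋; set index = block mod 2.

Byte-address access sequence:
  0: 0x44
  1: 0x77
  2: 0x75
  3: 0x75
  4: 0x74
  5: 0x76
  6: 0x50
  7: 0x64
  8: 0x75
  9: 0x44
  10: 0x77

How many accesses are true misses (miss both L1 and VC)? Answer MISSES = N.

MISSES = 4

0: 0x44 (blk 8, set 0) → MISS  vc=[]
1: 0x77 (blk 14, set 0) → MISS  vc=[8]
2: 0x75 (blk 14, set 0) → L1-HIT  vc=[8]
3: 0x75 (blk 14, set 0) → L1-HIT  vc=[8]
4: 0x74 (blk 14, set 0) → L1-HIT  vc=[8]
5: 0x76 (blk 14, set 0) → L1-HIT  vc=[8]
6: 0x50 (blk 10, set 0) → MISS  vc=[8, 14]
7: 0x64 (blk 12, set 0) → MISS  vc=[8, 14, 10]
8: 0x75 (blk 14, set 0) → VC-HIT  vc=[8, 12, 10]
9: 0x44 (blk 8, set 0) → VC-HIT  vc=[14, 12, 10]
10: 0x77 (blk 14, set 0) → VC-HIT  vc=[8, 12, 10]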